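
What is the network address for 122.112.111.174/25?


IP:   01111010.01110000.01101111.10101110
Mask: 11111111.11111111.11111111.10000000
AND operation:
Net:  01111010.01110000.01101111.10000000
Network: 122.112.111.128/25


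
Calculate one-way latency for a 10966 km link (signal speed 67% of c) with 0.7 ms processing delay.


Speed = 0.67 * 3e5 km/s = 201000 km/s
Propagation delay = 10966 / 201000 = 0.0546 s = 54.5572 ms
Processing delay = 0.7 ms
Total one-way latency = 55.2572 ms


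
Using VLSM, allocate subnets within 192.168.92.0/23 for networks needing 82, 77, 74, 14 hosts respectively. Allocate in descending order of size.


82 hosts -> /25 (126 usable): 192.168.92.0/25
77 hosts -> /25 (126 usable): 192.168.92.128/25
74 hosts -> /25 (126 usable): 192.168.93.0/25
14 hosts -> /28 (14 usable): 192.168.93.128/28
Allocation: 192.168.92.0/25 (82 hosts, 126 usable); 192.168.92.128/25 (77 hosts, 126 usable); 192.168.93.0/25 (74 hosts, 126 usable); 192.168.93.128/28 (14 hosts, 14 usable)


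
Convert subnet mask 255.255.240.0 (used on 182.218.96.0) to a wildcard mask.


Subnet mask: 255.255.240.0
Wildcard = 255.255.255.255 - subnet mask
255 - 255 = 0
255 - 255 = 0
255 - 240 = 15
255 - 0 = 255
Wildcard: 0.0.15.255


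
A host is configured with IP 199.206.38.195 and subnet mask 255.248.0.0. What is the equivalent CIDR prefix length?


Binary: 11111111.11111000.00000000.00000000
Count leading 1s
Prefix: /13


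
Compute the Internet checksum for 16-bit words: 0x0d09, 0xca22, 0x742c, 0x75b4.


Sum all words (with carry folding):
+ 0x0d09 = 0x0d09
+ 0xca22 = 0xd72b
+ 0x742c = 0x4b58
+ 0x75b4 = 0xc10c
One's complement: ~0xc10c
Checksum = 0x3ef3


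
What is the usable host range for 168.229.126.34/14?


Network: 168.228.0.0
Broadcast: 168.231.255.255
First usable = network + 1
Last usable = broadcast - 1
Range: 168.228.0.1 to 168.231.255.254


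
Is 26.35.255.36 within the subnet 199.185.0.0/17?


Subnet network: 199.185.0.0
Test IP AND mask: 26.35.128.0
No, 26.35.255.36 is not in 199.185.0.0/17


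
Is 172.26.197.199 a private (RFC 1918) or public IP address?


RFC 1918 private ranges:
  10.0.0.0/8 (10.0.0.0 - 10.255.255.255)
  172.16.0.0/12 (172.16.0.0 - 172.31.255.255)
  192.168.0.0/16 (192.168.0.0 - 192.168.255.255)
Private (in 172.16.0.0/12)


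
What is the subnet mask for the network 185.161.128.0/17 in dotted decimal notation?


/17 means 17 network bits, 15 host bits
Binary: 11111111111111111000000000000000
Mask: 255.255.128.0


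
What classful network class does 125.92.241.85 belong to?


First octet: 125
Binary: 01111101
0xxxxxxx -> Class A (1-126)
Class A, default mask 255.0.0.0 (/8)


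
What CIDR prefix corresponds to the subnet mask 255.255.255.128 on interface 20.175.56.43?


Binary: 11111111.11111111.11111111.10000000
Count leading 1s
Prefix: /25


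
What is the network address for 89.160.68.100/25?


IP:   01011001.10100000.01000100.01100100
Mask: 11111111.11111111.11111111.10000000
AND operation:
Net:  01011001.10100000.01000100.00000000
Network: 89.160.68.0/25


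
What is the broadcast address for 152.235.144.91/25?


Network: 152.235.144.0/25
Host bits = 7
Set all host bits to 1:
Broadcast: 152.235.144.127


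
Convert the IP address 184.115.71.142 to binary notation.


184 = 10111000
115 = 01110011
71 = 01000111
142 = 10001110
Binary: 10111000.01110011.01000111.10001110


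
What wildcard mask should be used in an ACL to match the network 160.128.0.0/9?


Subnet mask: 255.128.0.0
Wildcard = 255.255.255.255 - subnet mask
255 - 255 = 0
255 - 128 = 127
255 - 0 = 255
255 - 0 = 255
Wildcard: 0.127.255.255


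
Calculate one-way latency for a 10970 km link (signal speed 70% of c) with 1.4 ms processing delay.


Speed = 0.7 * 3e5 km/s = 210000 km/s
Propagation delay = 10970 / 210000 = 0.0522 s = 52.2381 ms
Processing delay = 1.4 ms
Total one-way latency = 53.6381 ms


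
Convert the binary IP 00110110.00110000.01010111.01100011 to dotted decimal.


00110110 = 54
00110000 = 48
01010111 = 87
01100011 = 99
IP: 54.48.87.99


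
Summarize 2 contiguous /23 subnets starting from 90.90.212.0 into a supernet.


Original prefix: /23
Number of subnets: 2 = 2^1
New prefix = 23 - 1 = 22
Supernet: 90.90.212.0/22


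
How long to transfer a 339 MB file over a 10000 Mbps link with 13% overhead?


Effective throughput = 10000 * (1 - 13/100) = 8700 Mbps
File size in Mb = 339 * 8 = 2712 Mb
Time = 2712 / 8700
Time = 0.3117 seconds


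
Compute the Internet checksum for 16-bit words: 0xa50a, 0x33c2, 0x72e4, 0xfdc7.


Sum all words (with carry folding):
+ 0xa50a = 0xa50a
+ 0x33c2 = 0xd8cc
+ 0x72e4 = 0x4bb1
+ 0xfdc7 = 0x4979
One's complement: ~0x4979
Checksum = 0xb686


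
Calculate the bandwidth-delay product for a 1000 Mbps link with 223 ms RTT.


BDP = bandwidth * RTT
= 1000 Mbps * 223 ms
= 1000 * 1e6 * 223 / 1000 bits
= 223000000 bits
= 27875000 bytes
= 27221.6797 KB
BDP = 223000000 bits (27875000 bytes)


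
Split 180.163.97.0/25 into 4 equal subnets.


New prefix = 25 + 2 = 27
Each subnet has 32 addresses
  180.163.97.0/27
  180.163.97.32/27
  180.163.97.64/27
  180.163.97.96/27
Subnets: 180.163.97.0/27, 180.163.97.32/27, 180.163.97.64/27, 180.163.97.96/27


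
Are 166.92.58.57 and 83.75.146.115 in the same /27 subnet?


Mask: 255.255.255.224
166.92.58.57 AND mask = 166.92.58.32
83.75.146.115 AND mask = 83.75.146.96
No, different subnets (166.92.58.32 vs 83.75.146.96)


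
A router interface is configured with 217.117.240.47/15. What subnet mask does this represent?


/15 means 15 network bits, 17 host bits
Binary: 11111111111111100000000000000000
Mask: 255.254.0.0


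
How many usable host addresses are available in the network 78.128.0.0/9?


Host bits = 32 - 9 = 23
Total addresses = 2^23 = 8388608
Usable = total - 2 (network and broadcast)
Usable hosts: 8388606


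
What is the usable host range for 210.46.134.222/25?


Network: 210.46.134.128
Broadcast: 210.46.134.255
First usable = network + 1
Last usable = broadcast - 1
Range: 210.46.134.129 to 210.46.134.254


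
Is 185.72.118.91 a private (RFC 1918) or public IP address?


RFC 1918 private ranges:
  10.0.0.0/8 (10.0.0.0 - 10.255.255.255)
  172.16.0.0/12 (172.16.0.0 - 172.31.255.255)
  192.168.0.0/16 (192.168.0.0 - 192.168.255.255)
Public (not in any RFC 1918 range)


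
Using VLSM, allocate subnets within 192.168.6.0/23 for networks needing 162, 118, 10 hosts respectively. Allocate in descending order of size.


162 hosts -> /24 (254 usable): 192.168.6.0/24
118 hosts -> /25 (126 usable): 192.168.7.0/25
10 hosts -> /28 (14 usable): 192.168.7.128/28
Allocation: 192.168.6.0/24 (162 hosts, 254 usable); 192.168.7.0/25 (118 hosts, 126 usable); 192.168.7.128/28 (10 hosts, 14 usable)


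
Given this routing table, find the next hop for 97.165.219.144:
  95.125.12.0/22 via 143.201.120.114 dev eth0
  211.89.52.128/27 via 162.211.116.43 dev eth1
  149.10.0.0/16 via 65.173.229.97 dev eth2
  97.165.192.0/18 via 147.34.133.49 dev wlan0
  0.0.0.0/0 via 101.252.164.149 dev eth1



Longest prefix match for 97.165.219.144:
  /22 95.125.12.0: no
  /27 211.89.52.128: no
  /16 149.10.0.0: no
  /18 97.165.192.0: MATCH
  /0 0.0.0.0: MATCH
Selected: next-hop 147.34.133.49 via wlan0 (matched /18)


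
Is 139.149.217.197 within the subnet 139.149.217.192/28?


Subnet network: 139.149.217.192
Test IP AND mask: 139.149.217.192
Yes, 139.149.217.197 is in 139.149.217.192/28


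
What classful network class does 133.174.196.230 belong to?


First octet: 133
Binary: 10000101
10xxxxxx -> Class B (128-191)
Class B, default mask 255.255.0.0 (/16)


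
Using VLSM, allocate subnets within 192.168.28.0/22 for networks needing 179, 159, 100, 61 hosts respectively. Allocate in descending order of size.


179 hosts -> /24 (254 usable): 192.168.28.0/24
159 hosts -> /24 (254 usable): 192.168.29.0/24
100 hosts -> /25 (126 usable): 192.168.30.0/25
61 hosts -> /26 (62 usable): 192.168.30.128/26
Allocation: 192.168.28.0/24 (179 hosts, 254 usable); 192.168.29.0/24 (159 hosts, 254 usable); 192.168.30.0/25 (100 hosts, 126 usable); 192.168.30.128/26 (61 hosts, 62 usable)


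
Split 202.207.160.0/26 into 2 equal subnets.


New prefix = 26 + 1 = 27
Each subnet has 32 addresses
  202.207.160.0/27
  202.207.160.32/27
Subnets: 202.207.160.0/27, 202.207.160.32/27


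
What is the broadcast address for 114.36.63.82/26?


Network: 114.36.63.64/26
Host bits = 6
Set all host bits to 1:
Broadcast: 114.36.63.127


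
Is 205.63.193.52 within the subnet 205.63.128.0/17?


Subnet network: 205.63.128.0
Test IP AND mask: 205.63.128.0
Yes, 205.63.193.52 is in 205.63.128.0/17


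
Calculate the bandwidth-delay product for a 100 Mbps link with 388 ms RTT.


BDP = bandwidth * RTT
= 100 Mbps * 388 ms
= 100 * 1e6 * 388 / 1000 bits
= 38800000 bits
= 4850000 bytes
= 4736.3281 KB
BDP = 38800000 bits (4850000 bytes)


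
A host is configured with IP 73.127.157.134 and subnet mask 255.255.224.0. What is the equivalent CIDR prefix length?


Binary: 11111111.11111111.11100000.00000000
Count leading 1s
Prefix: /19


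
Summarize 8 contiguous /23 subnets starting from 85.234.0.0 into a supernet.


Original prefix: /23
Number of subnets: 8 = 2^3
New prefix = 23 - 3 = 20
Supernet: 85.234.0.0/20


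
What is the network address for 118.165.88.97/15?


IP:   01110110.10100101.01011000.01100001
Mask: 11111111.11111110.00000000.00000000
AND operation:
Net:  01110110.10100100.00000000.00000000
Network: 118.164.0.0/15


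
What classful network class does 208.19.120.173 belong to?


First octet: 208
Binary: 11010000
110xxxxx -> Class C (192-223)
Class C, default mask 255.255.255.0 (/24)


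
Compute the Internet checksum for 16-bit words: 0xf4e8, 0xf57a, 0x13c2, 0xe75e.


Sum all words (with carry folding):
+ 0xf4e8 = 0xf4e8
+ 0xf57a = 0xea63
+ 0x13c2 = 0xfe25
+ 0xe75e = 0xe584
One's complement: ~0xe584
Checksum = 0x1a7b


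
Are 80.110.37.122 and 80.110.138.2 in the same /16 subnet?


Mask: 255.255.0.0
80.110.37.122 AND mask = 80.110.0.0
80.110.138.2 AND mask = 80.110.0.0
Yes, same subnet (80.110.0.0)


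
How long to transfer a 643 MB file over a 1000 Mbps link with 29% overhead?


Effective throughput = 1000 * (1 - 29/100) = 710 Mbps
File size in Mb = 643 * 8 = 5144 Mb
Time = 5144 / 710
Time = 7.2451 seconds


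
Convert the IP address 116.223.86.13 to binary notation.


116 = 01110100
223 = 11011111
86 = 01010110
13 = 00001101
Binary: 01110100.11011111.01010110.00001101


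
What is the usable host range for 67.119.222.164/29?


Network: 67.119.222.160
Broadcast: 67.119.222.167
First usable = network + 1
Last usable = broadcast - 1
Range: 67.119.222.161 to 67.119.222.166


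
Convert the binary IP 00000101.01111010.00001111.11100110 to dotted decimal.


00000101 = 5
01111010 = 122
00001111 = 15
11100110 = 230
IP: 5.122.15.230


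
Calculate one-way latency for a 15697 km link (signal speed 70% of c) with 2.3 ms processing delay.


Speed = 0.7 * 3e5 km/s = 210000 km/s
Propagation delay = 15697 / 210000 = 0.0747 s = 74.7476 ms
Processing delay = 2.3 ms
Total one-way latency = 77.0476 ms


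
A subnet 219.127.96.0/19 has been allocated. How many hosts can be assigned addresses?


Host bits = 32 - 19 = 13
Total addresses = 2^13 = 8192
Usable = total - 2 (network and broadcast)
Usable hosts: 8190


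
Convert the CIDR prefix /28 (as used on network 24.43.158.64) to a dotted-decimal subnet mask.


/28 means 28 network bits, 4 host bits
Binary: 11111111111111111111111111110000
Mask: 255.255.255.240


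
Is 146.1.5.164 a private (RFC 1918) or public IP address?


RFC 1918 private ranges:
  10.0.0.0/8 (10.0.0.0 - 10.255.255.255)
  172.16.0.0/12 (172.16.0.0 - 172.31.255.255)
  192.168.0.0/16 (192.168.0.0 - 192.168.255.255)
Public (not in any RFC 1918 range)


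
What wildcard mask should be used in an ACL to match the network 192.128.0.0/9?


Subnet mask: 255.128.0.0
Wildcard = 255.255.255.255 - subnet mask
255 - 255 = 0
255 - 128 = 127
255 - 0 = 255
255 - 0 = 255
Wildcard: 0.127.255.255


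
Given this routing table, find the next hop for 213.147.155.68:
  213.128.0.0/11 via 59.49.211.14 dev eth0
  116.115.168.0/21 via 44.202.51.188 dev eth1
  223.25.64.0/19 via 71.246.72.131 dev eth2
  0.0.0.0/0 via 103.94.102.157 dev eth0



Longest prefix match for 213.147.155.68:
  /11 213.128.0.0: MATCH
  /21 116.115.168.0: no
  /19 223.25.64.0: no
  /0 0.0.0.0: MATCH
Selected: next-hop 59.49.211.14 via eth0 (matched /11)


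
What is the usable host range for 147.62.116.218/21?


Network: 147.62.112.0
Broadcast: 147.62.119.255
First usable = network + 1
Last usable = broadcast - 1
Range: 147.62.112.1 to 147.62.119.254


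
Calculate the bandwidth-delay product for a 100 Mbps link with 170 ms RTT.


BDP = bandwidth * RTT
= 100 Mbps * 170 ms
= 100 * 1e6 * 170 / 1000 bits
= 17000000 bits
= 2125000 bytes
= 2075.1953 KB
BDP = 17000000 bits (2125000 bytes)


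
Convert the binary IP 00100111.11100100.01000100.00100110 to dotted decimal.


00100111 = 39
11100100 = 228
01000100 = 68
00100110 = 38
IP: 39.228.68.38


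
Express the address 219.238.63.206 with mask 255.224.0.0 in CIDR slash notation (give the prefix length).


Binary: 11111111.11100000.00000000.00000000
Count leading 1s
Prefix: /11


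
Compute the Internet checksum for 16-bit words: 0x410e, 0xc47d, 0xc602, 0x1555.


Sum all words (with carry folding):
+ 0x410e = 0x410e
+ 0xc47d = 0x058c
+ 0xc602 = 0xcb8e
+ 0x1555 = 0xe0e3
One's complement: ~0xe0e3
Checksum = 0x1f1c


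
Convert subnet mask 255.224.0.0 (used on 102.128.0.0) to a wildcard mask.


Subnet mask: 255.224.0.0
Wildcard = 255.255.255.255 - subnet mask
255 - 255 = 0
255 - 224 = 31
255 - 0 = 255
255 - 0 = 255
Wildcard: 0.31.255.255


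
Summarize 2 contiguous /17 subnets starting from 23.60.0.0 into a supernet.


Original prefix: /17
Number of subnets: 2 = 2^1
New prefix = 17 - 1 = 16
Supernet: 23.60.0.0/16


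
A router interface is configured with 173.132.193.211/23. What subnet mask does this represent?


/23 means 23 network bits, 9 host bits
Binary: 11111111111111111111111000000000
Mask: 255.255.254.0


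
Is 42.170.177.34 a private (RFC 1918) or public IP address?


RFC 1918 private ranges:
  10.0.0.0/8 (10.0.0.0 - 10.255.255.255)
  172.16.0.0/12 (172.16.0.0 - 172.31.255.255)
  192.168.0.0/16 (192.168.0.0 - 192.168.255.255)
Public (not in any RFC 1918 range)


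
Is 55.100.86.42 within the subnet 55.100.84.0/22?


Subnet network: 55.100.84.0
Test IP AND mask: 55.100.84.0
Yes, 55.100.86.42 is in 55.100.84.0/22


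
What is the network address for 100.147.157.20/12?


IP:   01100100.10010011.10011101.00010100
Mask: 11111111.11110000.00000000.00000000
AND operation:
Net:  01100100.10010000.00000000.00000000
Network: 100.144.0.0/12


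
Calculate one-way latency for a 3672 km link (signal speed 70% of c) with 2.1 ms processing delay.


Speed = 0.7 * 3e5 km/s = 210000 km/s
Propagation delay = 3672 / 210000 = 0.0175 s = 17.4857 ms
Processing delay = 2.1 ms
Total one-way latency = 19.5857 ms


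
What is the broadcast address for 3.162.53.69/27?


Network: 3.162.53.64/27
Host bits = 5
Set all host bits to 1:
Broadcast: 3.162.53.95


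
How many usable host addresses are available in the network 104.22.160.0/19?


Host bits = 32 - 19 = 13
Total addresses = 2^13 = 8192
Usable = total - 2 (network and broadcast)
Usable hosts: 8190


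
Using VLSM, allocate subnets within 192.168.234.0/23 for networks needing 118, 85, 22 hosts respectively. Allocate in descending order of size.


118 hosts -> /25 (126 usable): 192.168.234.0/25
85 hosts -> /25 (126 usable): 192.168.234.128/25
22 hosts -> /27 (30 usable): 192.168.235.0/27
Allocation: 192.168.234.0/25 (118 hosts, 126 usable); 192.168.234.128/25 (85 hosts, 126 usable); 192.168.235.0/27 (22 hosts, 30 usable)


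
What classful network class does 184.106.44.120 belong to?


First octet: 184
Binary: 10111000
10xxxxxx -> Class B (128-191)
Class B, default mask 255.255.0.0 (/16)


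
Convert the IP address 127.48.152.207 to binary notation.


127 = 01111111
48 = 00110000
152 = 10011000
207 = 11001111
Binary: 01111111.00110000.10011000.11001111


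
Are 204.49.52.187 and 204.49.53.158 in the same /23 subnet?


Mask: 255.255.254.0
204.49.52.187 AND mask = 204.49.52.0
204.49.53.158 AND mask = 204.49.52.0
Yes, same subnet (204.49.52.0)


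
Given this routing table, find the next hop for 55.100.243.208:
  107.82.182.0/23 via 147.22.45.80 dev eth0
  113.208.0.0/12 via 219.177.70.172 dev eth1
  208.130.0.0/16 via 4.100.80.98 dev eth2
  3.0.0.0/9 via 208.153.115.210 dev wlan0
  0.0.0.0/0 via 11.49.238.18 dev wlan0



Longest prefix match for 55.100.243.208:
  /23 107.82.182.0: no
  /12 113.208.0.0: no
  /16 208.130.0.0: no
  /9 3.0.0.0: no
  /0 0.0.0.0: MATCH
Selected: next-hop 11.49.238.18 via wlan0 (matched /0)


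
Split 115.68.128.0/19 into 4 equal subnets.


New prefix = 19 + 2 = 21
Each subnet has 2048 addresses
  115.68.128.0/21
  115.68.136.0/21
  115.68.144.0/21
  115.68.152.0/21
Subnets: 115.68.128.0/21, 115.68.136.0/21, 115.68.144.0/21, 115.68.152.0/21


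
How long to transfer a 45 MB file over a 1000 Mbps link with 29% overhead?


Effective throughput = 1000 * (1 - 29/100) = 710 Mbps
File size in Mb = 45 * 8 = 360 Mb
Time = 360 / 710
Time = 0.507 seconds


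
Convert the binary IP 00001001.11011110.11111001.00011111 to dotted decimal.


00001001 = 9
11011110 = 222
11111001 = 249
00011111 = 31
IP: 9.222.249.31


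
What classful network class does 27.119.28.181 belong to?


First octet: 27
Binary: 00011011
0xxxxxxx -> Class A (1-126)
Class A, default mask 255.0.0.0 (/8)


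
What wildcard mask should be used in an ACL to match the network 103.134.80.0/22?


Subnet mask: 255.255.252.0
Wildcard = 255.255.255.255 - subnet mask
255 - 255 = 0
255 - 255 = 0
255 - 252 = 3
255 - 0 = 255
Wildcard: 0.0.3.255


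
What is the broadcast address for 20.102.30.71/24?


Network: 20.102.30.0/24
Host bits = 8
Set all host bits to 1:
Broadcast: 20.102.30.255


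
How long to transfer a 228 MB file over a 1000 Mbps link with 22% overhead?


Effective throughput = 1000 * (1 - 22/100) = 780 Mbps
File size in Mb = 228 * 8 = 1824 Mb
Time = 1824 / 780
Time = 2.3385 seconds


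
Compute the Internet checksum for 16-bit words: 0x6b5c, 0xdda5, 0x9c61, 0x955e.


Sum all words (with carry folding):
+ 0x6b5c = 0x6b5c
+ 0xdda5 = 0x4902
+ 0x9c61 = 0xe563
+ 0x955e = 0x7ac2
One's complement: ~0x7ac2
Checksum = 0x853d


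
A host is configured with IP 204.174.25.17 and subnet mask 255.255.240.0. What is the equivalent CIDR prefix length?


Binary: 11111111.11111111.11110000.00000000
Count leading 1s
Prefix: /20


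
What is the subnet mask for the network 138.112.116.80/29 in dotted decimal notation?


/29 means 29 network bits, 3 host bits
Binary: 11111111111111111111111111111000
Mask: 255.255.255.248


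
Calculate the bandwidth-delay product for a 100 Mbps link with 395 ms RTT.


BDP = bandwidth * RTT
= 100 Mbps * 395 ms
= 100 * 1e6 * 395 / 1000 bits
= 39500000 bits
= 4937500 bytes
= 4821.7773 KB
BDP = 39500000 bits (4937500 bytes)


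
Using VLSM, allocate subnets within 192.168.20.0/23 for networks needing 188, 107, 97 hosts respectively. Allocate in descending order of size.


188 hosts -> /24 (254 usable): 192.168.20.0/24
107 hosts -> /25 (126 usable): 192.168.21.0/25
97 hosts -> /25 (126 usable): 192.168.21.128/25
Allocation: 192.168.20.0/24 (188 hosts, 254 usable); 192.168.21.0/25 (107 hosts, 126 usable); 192.168.21.128/25 (97 hosts, 126 usable)


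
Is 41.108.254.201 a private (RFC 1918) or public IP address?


RFC 1918 private ranges:
  10.0.0.0/8 (10.0.0.0 - 10.255.255.255)
  172.16.0.0/12 (172.16.0.0 - 172.31.255.255)
  192.168.0.0/16 (192.168.0.0 - 192.168.255.255)
Public (not in any RFC 1918 range)


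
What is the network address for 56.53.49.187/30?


IP:   00111000.00110101.00110001.10111011
Mask: 11111111.11111111.11111111.11111100
AND operation:
Net:  00111000.00110101.00110001.10111000
Network: 56.53.49.184/30


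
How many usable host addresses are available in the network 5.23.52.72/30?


Host bits = 32 - 30 = 2
Total addresses = 2^2 = 4
Usable = total - 2 (network and broadcast)
Usable hosts: 2


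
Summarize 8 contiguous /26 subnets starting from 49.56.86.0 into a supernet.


Original prefix: /26
Number of subnets: 8 = 2^3
New prefix = 26 - 3 = 23
Supernet: 49.56.86.0/23


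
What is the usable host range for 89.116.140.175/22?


Network: 89.116.140.0
Broadcast: 89.116.143.255
First usable = network + 1
Last usable = broadcast - 1
Range: 89.116.140.1 to 89.116.143.254


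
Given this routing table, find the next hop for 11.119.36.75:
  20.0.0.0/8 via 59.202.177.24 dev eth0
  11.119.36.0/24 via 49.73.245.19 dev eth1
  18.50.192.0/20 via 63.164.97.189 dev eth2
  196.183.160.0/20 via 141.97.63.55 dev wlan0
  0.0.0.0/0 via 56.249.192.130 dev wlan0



Longest prefix match for 11.119.36.75:
  /8 20.0.0.0: no
  /24 11.119.36.0: MATCH
  /20 18.50.192.0: no
  /20 196.183.160.0: no
  /0 0.0.0.0: MATCH
Selected: next-hop 49.73.245.19 via eth1 (matched /24)


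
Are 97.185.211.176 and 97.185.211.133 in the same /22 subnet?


Mask: 255.255.252.0
97.185.211.176 AND mask = 97.185.208.0
97.185.211.133 AND mask = 97.185.208.0
Yes, same subnet (97.185.208.0)


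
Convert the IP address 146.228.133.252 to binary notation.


146 = 10010010
228 = 11100100
133 = 10000101
252 = 11111100
Binary: 10010010.11100100.10000101.11111100


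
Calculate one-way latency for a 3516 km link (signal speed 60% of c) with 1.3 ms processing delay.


Speed = 0.6 * 3e5 km/s = 180000 km/s
Propagation delay = 3516 / 180000 = 0.0195 s = 19.5333 ms
Processing delay = 1.3 ms
Total one-way latency = 20.8333 ms


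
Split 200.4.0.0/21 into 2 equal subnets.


New prefix = 21 + 1 = 22
Each subnet has 1024 addresses
  200.4.0.0/22
  200.4.4.0/22
Subnets: 200.4.0.0/22, 200.4.4.0/22


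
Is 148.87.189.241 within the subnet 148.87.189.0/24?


Subnet network: 148.87.189.0
Test IP AND mask: 148.87.189.0
Yes, 148.87.189.241 is in 148.87.189.0/24


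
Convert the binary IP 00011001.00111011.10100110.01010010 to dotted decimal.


00011001 = 25
00111011 = 59
10100110 = 166
01010010 = 82
IP: 25.59.166.82


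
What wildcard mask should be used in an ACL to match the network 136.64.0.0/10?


Subnet mask: 255.192.0.0
Wildcard = 255.255.255.255 - subnet mask
255 - 255 = 0
255 - 192 = 63
255 - 0 = 255
255 - 0 = 255
Wildcard: 0.63.255.255


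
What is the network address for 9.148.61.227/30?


IP:   00001001.10010100.00111101.11100011
Mask: 11111111.11111111.11111111.11111100
AND operation:
Net:  00001001.10010100.00111101.11100000
Network: 9.148.61.224/30


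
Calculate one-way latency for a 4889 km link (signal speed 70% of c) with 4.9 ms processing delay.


Speed = 0.7 * 3e5 km/s = 210000 km/s
Propagation delay = 4889 / 210000 = 0.0233 s = 23.281 ms
Processing delay = 4.9 ms
Total one-way latency = 28.181 ms


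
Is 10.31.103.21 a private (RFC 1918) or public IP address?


RFC 1918 private ranges:
  10.0.0.0/8 (10.0.0.0 - 10.255.255.255)
  172.16.0.0/12 (172.16.0.0 - 172.31.255.255)
  192.168.0.0/16 (192.168.0.0 - 192.168.255.255)
Private (in 10.0.0.0/8)


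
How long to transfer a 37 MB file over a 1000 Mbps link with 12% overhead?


Effective throughput = 1000 * (1 - 12/100) = 880 Mbps
File size in Mb = 37 * 8 = 296 Mb
Time = 296 / 880
Time = 0.3364 seconds


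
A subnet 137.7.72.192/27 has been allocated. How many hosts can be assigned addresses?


Host bits = 32 - 27 = 5
Total addresses = 2^5 = 32
Usable = total - 2 (network and broadcast)
Usable hosts: 30


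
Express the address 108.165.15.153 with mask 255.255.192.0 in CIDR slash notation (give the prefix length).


Binary: 11111111.11111111.11000000.00000000
Count leading 1s
Prefix: /18


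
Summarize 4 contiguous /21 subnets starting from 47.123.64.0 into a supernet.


Original prefix: /21
Number of subnets: 4 = 2^2
New prefix = 21 - 2 = 19
Supernet: 47.123.64.0/19


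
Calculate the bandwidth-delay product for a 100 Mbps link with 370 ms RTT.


BDP = bandwidth * RTT
= 100 Mbps * 370 ms
= 100 * 1e6 * 370 / 1000 bits
= 37000000 bits
= 4625000 bytes
= 4516.6016 KB
BDP = 37000000 bits (4625000 bytes)


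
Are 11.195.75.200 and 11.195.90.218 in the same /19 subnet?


Mask: 255.255.224.0
11.195.75.200 AND mask = 11.195.64.0
11.195.90.218 AND mask = 11.195.64.0
Yes, same subnet (11.195.64.0)


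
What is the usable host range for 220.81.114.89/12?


Network: 220.80.0.0
Broadcast: 220.95.255.255
First usable = network + 1
Last usable = broadcast - 1
Range: 220.80.0.1 to 220.95.255.254


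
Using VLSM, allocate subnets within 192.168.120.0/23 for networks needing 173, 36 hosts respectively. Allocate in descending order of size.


173 hosts -> /24 (254 usable): 192.168.120.0/24
36 hosts -> /26 (62 usable): 192.168.121.0/26
Allocation: 192.168.120.0/24 (173 hosts, 254 usable); 192.168.121.0/26 (36 hosts, 62 usable)


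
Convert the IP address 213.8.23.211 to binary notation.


213 = 11010101
8 = 00001000
23 = 00010111
211 = 11010011
Binary: 11010101.00001000.00010111.11010011


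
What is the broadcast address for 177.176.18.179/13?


Network: 177.176.0.0/13
Host bits = 19
Set all host bits to 1:
Broadcast: 177.183.255.255


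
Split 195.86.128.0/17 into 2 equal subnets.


New prefix = 17 + 1 = 18
Each subnet has 16384 addresses
  195.86.128.0/18
  195.86.192.0/18
Subnets: 195.86.128.0/18, 195.86.192.0/18


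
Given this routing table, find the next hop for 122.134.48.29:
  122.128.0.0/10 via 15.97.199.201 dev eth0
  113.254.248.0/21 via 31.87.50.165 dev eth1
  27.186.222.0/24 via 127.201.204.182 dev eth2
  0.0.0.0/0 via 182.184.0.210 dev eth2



Longest prefix match for 122.134.48.29:
  /10 122.128.0.0: MATCH
  /21 113.254.248.0: no
  /24 27.186.222.0: no
  /0 0.0.0.0: MATCH
Selected: next-hop 15.97.199.201 via eth0 (matched /10)


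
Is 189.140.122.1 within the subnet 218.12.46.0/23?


Subnet network: 218.12.46.0
Test IP AND mask: 189.140.122.0
No, 189.140.122.1 is not in 218.12.46.0/23


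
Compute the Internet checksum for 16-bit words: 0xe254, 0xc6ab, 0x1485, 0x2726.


Sum all words (with carry folding):
+ 0xe254 = 0xe254
+ 0xc6ab = 0xa900
+ 0x1485 = 0xbd85
+ 0x2726 = 0xe4ab
One's complement: ~0xe4ab
Checksum = 0x1b54


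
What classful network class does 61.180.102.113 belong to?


First octet: 61
Binary: 00111101
0xxxxxxx -> Class A (1-126)
Class A, default mask 255.0.0.0 (/8)


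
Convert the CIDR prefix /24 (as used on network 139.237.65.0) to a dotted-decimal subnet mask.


/24 means 24 network bits, 8 host bits
Binary: 11111111111111111111111100000000
Mask: 255.255.255.0


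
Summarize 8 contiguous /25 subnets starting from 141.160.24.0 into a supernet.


Original prefix: /25
Number of subnets: 8 = 2^3
New prefix = 25 - 3 = 22
Supernet: 141.160.24.0/22


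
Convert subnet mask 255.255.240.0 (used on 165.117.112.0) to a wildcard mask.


Subnet mask: 255.255.240.0
Wildcard = 255.255.255.255 - subnet mask
255 - 255 = 0
255 - 255 = 0
255 - 240 = 15
255 - 0 = 255
Wildcard: 0.0.15.255


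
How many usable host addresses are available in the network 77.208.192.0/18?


Host bits = 32 - 18 = 14
Total addresses = 2^14 = 16384
Usable = total - 2 (network and broadcast)
Usable hosts: 16382


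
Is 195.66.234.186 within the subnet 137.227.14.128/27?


Subnet network: 137.227.14.128
Test IP AND mask: 195.66.234.160
No, 195.66.234.186 is not in 137.227.14.128/27


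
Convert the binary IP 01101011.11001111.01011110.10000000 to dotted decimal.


01101011 = 107
11001111 = 207
01011110 = 94
10000000 = 128
IP: 107.207.94.128


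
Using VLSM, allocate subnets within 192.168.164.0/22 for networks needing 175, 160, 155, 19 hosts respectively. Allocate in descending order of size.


175 hosts -> /24 (254 usable): 192.168.164.0/24
160 hosts -> /24 (254 usable): 192.168.165.0/24
155 hosts -> /24 (254 usable): 192.168.166.0/24
19 hosts -> /27 (30 usable): 192.168.167.0/27
Allocation: 192.168.164.0/24 (175 hosts, 254 usable); 192.168.165.0/24 (160 hosts, 254 usable); 192.168.166.0/24 (155 hosts, 254 usable); 192.168.167.0/27 (19 hosts, 30 usable)


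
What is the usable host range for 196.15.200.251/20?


Network: 196.15.192.0
Broadcast: 196.15.207.255
First usable = network + 1
Last usable = broadcast - 1
Range: 196.15.192.1 to 196.15.207.254


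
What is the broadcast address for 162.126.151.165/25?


Network: 162.126.151.128/25
Host bits = 7
Set all host bits to 1:
Broadcast: 162.126.151.255


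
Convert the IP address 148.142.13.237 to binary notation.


148 = 10010100
142 = 10001110
13 = 00001101
237 = 11101101
Binary: 10010100.10001110.00001101.11101101


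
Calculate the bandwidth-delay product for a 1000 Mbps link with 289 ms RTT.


BDP = bandwidth * RTT
= 1000 Mbps * 289 ms
= 1000 * 1e6 * 289 / 1000 bits
= 289000000 bits
= 36125000 bytes
= 35278.3203 KB
BDP = 289000000 bits (36125000 bytes)


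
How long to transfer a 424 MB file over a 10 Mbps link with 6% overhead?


Effective throughput = 10 * (1 - 6/100) = 9.4 Mbps
File size in Mb = 424 * 8 = 3392 Mb
Time = 3392 / 9.4
Time = 360.8511 seconds


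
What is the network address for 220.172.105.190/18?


IP:   11011100.10101100.01101001.10111110
Mask: 11111111.11111111.11000000.00000000
AND operation:
Net:  11011100.10101100.01000000.00000000
Network: 220.172.64.0/18


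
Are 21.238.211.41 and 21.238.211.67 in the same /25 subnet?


Mask: 255.255.255.128
21.238.211.41 AND mask = 21.238.211.0
21.238.211.67 AND mask = 21.238.211.0
Yes, same subnet (21.238.211.0)


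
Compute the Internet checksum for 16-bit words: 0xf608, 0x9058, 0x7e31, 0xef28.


Sum all words (with carry folding):
+ 0xf608 = 0xf608
+ 0x9058 = 0x8661
+ 0x7e31 = 0x0493
+ 0xef28 = 0xf3bb
One's complement: ~0xf3bb
Checksum = 0x0c44


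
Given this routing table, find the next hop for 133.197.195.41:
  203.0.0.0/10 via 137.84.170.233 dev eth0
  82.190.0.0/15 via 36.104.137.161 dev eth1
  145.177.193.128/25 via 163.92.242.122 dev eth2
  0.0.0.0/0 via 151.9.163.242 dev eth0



Longest prefix match for 133.197.195.41:
  /10 203.0.0.0: no
  /15 82.190.0.0: no
  /25 145.177.193.128: no
  /0 0.0.0.0: MATCH
Selected: next-hop 151.9.163.242 via eth0 (matched /0)


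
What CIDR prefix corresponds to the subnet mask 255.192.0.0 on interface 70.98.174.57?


Binary: 11111111.11000000.00000000.00000000
Count leading 1s
Prefix: /10


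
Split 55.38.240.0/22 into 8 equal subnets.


New prefix = 22 + 3 = 25
Each subnet has 128 addresses
  55.38.240.0/25
  55.38.240.128/25
  55.38.241.0/25
  55.38.241.128/25
  55.38.242.0/25
  55.38.242.128/25
  55.38.243.0/25
  55.38.243.128/25
Subnets: 55.38.240.0/25, 55.38.240.128/25, 55.38.241.0/25, 55.38.241.128/25, 55.38.242.0/25, 55.38.242.128/25, 55.38.243.0/25, 55.38.243.128/25


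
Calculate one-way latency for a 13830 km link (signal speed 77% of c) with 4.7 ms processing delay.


Speed = 0.77 * 3e5 km/s = 231000 km/s
Propagation delay = 13830 / 231000 = 0.0599 s = 59.8701 ms
Processing delay = 4.7 ms
Total one-way latency = 64.5701 ms


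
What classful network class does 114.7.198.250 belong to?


First octet: 114
Binary: 01110010
0xxxxxxx -> Class A (1-126)
Class A, default mask 255.0.0.0 (/8)


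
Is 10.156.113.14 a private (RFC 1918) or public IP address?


RFC 1918 private ranges:
  10.0.0.0/8 (10.0.0.0 - 10.255.255.255)
  172.16.0.0/12 (172.16.0.0 - 172.31.255.255)
  192.168.0.0/16 (192.168.0.0 - 192.168.255.255)
Private (in 10.0.0.0/8)


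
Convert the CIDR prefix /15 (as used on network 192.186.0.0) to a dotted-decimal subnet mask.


/15 means 15 network bits, 17 host bits
Binary: 11111111111111100000000000000000
Mask: 255.254.0.0


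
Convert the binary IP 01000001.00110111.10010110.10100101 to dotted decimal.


01000001 = 65
00110111 = 55
10010110 = 150
10100101 = 165
IP: 65.55.150.165


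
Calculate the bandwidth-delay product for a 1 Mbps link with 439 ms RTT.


BDP = bandwidth * RTT
= 1 Mbps * 439 ms
= 1 * 1e6 * 439 / 1000 bits
= 439000 bits
= 54875 bytes
= 53.5889 KB
BDP = 439000 bits (54875 bytes)


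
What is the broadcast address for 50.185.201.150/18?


Network: 50.185.192.0/18
Host bits = 14
Set all host bits to 1:
Broadcast: 50.185.255.255


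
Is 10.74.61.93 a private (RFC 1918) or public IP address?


RFC 1918 private ranges:
  10.0.0.0/8 (10.0.0.0 - 10.255.255.255)
  172.16.0.0/12 (172.16.0.0 - 172.31.255.255)
  192.168.0.0/16 (192.168.0.0 - 192.168.255.255)
Private (in 10.0.0.0/8)


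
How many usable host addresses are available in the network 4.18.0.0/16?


Host bits = 32 - 16 = 16
Total addresses = 2^16 = 65536
Usable = total - 2 (network and broadcast)
Usable hosts: 65534


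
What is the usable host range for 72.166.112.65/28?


Network: 72.166.112.64
Broadcast: 72.166.112.79
First usable = network + 1
Last usable = broadcast - 1
Range: 72.166.112.65 to 72.166.112.78


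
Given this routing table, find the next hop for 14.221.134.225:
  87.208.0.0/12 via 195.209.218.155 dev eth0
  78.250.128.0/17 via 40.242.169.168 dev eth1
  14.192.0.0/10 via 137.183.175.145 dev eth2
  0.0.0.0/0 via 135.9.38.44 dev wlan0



Longest prefix match for 14.221.134.225:
  /12 87.208.0.0: no
  /17 78.250.128.0: no
  /10 14.192.0.0: MATCH
  /0 0.0.0.0: MATCH
Selected: next-hop 137.183.175.145 via eth2 (matched /10)


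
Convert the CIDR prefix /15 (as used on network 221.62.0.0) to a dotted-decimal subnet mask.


/15 means 15 network bits, 17 host bits
Binary: 11111111111111100000000000000000
Mask: 255.254.0.0


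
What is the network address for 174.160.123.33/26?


IP:   10101110.10100000.01111011.00100001
Mask: 11111111.11111111.11111111.11000000
AND operation:
Net:  10101110.10100000.01111011.00000000
Network: 174.160.123.0/26


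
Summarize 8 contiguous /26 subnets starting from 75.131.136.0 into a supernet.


Original prefix: /26
Number of subnets: 8 = 2^3
New prefix = 26 - 3 = 23
Supernet: 75.131.136.0/23


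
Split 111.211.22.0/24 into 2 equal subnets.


New prefix = 24 + 1 = 25
Each subnet has 128 addresses
  111.211.22.0/25
  111.211.22.128/25
Subnets: 111.211.22.0/25, 111.211.22.128/25


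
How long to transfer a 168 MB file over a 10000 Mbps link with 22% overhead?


Effective throughput = 10000 * (1 - 22/100) = 7800 Mbps
File size in Mb = 168 * 8 = 1344 Mb
Time = 1344 / 7800
Time = 0.1723 seconds


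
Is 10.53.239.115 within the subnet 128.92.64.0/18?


Subnet network: 128.92.64.0
Test IP AND mask: 10.53.192.0
No, 10.53.239.115 is not in 128.92.64.0/18


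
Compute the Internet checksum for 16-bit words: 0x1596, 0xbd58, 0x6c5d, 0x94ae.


Sum all words (with carry folding):
+ 0x1596 = 0x1596
+ 0xbd58 = 0xd2ee
+ 0x6c5d = 0x3f4c
+ 0x94ae = 0xd3fa
One's complement: ~0xd3fa
Checksum = 0x2c05


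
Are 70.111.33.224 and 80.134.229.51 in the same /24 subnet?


Mask: 255.255.255.0
70.111.33.224 AND mask = 70.111.33.0
80.134.229.51 AND mask = 80.134.229.0
No, different subnets (70.111.33.0 vs 80.134.229.0)


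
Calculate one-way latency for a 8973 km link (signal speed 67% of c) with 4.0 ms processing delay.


Speed = 0.67 * 3e5 km/s = 201000 km/s
Propagation delay = 8973 / 201000 = 0.0446 s = 44.6418 ms
Processing delay = 4.0 ms
Total one-way latency = 48.6418 ms


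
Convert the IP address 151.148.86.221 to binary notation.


151 = 10010111
148 = 10010100
86 = 01010110
221 = 11011101
Binary: 10010111.10010100.01010110.11011101


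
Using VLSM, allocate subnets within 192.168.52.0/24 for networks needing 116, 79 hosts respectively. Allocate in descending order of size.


116 hosts -> /25 (126 usable): 192.168.52.0/25
79 hosts -> /25 (126 usable): 192.168.52.128/25
Allocation: 192.168.52.0/25 (116 hosts, 126 usable); 192.168.52.128/25 (79 hosts, 126 usable)


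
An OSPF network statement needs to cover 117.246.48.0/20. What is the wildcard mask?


Subnet mask: 255.255.240.0
Wildcard = 255.255.255.255 - subnet mask
255 - 255 = 0
255 - 255 = 0
255 - 240 = 15
255 - 0 = 255
Wildcard: 0.0.15.255


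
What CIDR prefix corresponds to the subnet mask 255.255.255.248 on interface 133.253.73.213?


Binary: 11111111.11111111.11111111.11111000
Count leading 1s
Prefix: /29


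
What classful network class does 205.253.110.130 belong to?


First octet: 205
Binary: 11001101
110xxxxx -> Class C (192-223)
Class C, default mask 255.255.255.0 (/24)


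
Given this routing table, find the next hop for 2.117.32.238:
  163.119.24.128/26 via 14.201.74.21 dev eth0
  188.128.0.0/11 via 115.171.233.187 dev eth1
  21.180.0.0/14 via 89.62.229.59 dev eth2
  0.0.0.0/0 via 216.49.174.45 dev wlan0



Longest prefix match for 2.117.32.238:
  /26 163.119.24.128: no
  /11 188.128.0.0: no
  /14 21.180.0.0: no
  /0 0.0.0.0: MATCH
Selected: next-hop 216.49.174.45 via wlan0 (matched /0)


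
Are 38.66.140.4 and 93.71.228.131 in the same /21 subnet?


Mask: 255.255.248.0
38.66.140.4 AND mask = 38.66.136.0
93.71.228.131 AND mask = 93.71.224.0
No, different subnets (38.66.136.0 vs 93.71.224.0)


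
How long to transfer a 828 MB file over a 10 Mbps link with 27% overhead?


Effective throughput = 10 * (1 - 27/100) = 7.3 Mbps
File size in Mb = 828 * 8 = 6624 Mb
Time = 6624 / 7.3
Time = 907.3973 seconds


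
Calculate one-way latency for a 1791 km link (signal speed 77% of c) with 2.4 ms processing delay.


Speed = 0.77 * 3e5 km/s = 231000 km/s
Propagation delay = 1791 / 231000 = 0.0078 s = 7.7532 ms
Processing delay = 2.4 ms
Total one-way latency = 10.1532 ms


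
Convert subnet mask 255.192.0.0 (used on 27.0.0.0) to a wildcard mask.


Subnet mask: 255.192.0.0
Wildcard = 255.255.255.255 - subnet mask
255 - 255 = 0
255 - 192 = 63
255 - 0 = 255
255 - 0 = 255
Wildcard: 0.63.255.255


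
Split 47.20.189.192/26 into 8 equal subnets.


New prefix = 26 + 3 = 29
Each subnet has 8 addresses
  47.20.189.192/29
  47.20.189.200/29
  47.20.189.208/29
  47.20.189.216/29
  47.20.189.224/29
  47.20.189.232/29
  47.20.189.240/29
  47.20.189.248/29
Subnets: 47.20.189.192/29, 47.20.189.200/29, 47.20.189.208/29, 47.20.189.216/29, 47.20.189.224/29, 47.20.189.232/29, 47.20.189.240/29, 47.20.189.248/29


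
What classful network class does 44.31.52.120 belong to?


First octet: 44
Binary: 00101100
0xxxxxxx -> Class A (1-126)
Class A, default mask 255.0.0.0 (/8)


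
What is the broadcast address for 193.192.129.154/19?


Network: 193.192.128.0/19
Host bits = 13
Set all host bits to 1:
Broadcast: 193.192.159.255


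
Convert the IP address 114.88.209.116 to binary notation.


114 = 01110010
88 = 01011000
209 = 11010001
116 = 01110100
Binary: 01110010.01011000.11010001.01110100


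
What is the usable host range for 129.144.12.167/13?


Network: 129.144.0.0
Broadcast: 129.151.255.255
First usable = network + 1
Last usable = broadcast - 1
Range: 129.144.0.1 to 129.151.255.254


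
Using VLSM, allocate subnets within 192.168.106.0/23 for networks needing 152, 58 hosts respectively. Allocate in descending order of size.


152 hosts -> /24 (254 usable): 192.168.106.0/24
58 hosts -> /26 (62 usable): 192.168.107.0/26
Allocation: 192.168.106.0/24 (152 hosts, 254 usable); 192.168.107.0/26 (58 hosts, 62 usable)


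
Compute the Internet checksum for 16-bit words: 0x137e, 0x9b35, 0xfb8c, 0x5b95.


Sum all words (with carry folding):
+ 0x137e = 0x137e
+ 0x9b35 = 0xaeb3
+ 0xfb8c = 0xaa40
+ 0x5b95 = 0x05d6
One's complement: ~0x05d6
Checksum = 0xfa29
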